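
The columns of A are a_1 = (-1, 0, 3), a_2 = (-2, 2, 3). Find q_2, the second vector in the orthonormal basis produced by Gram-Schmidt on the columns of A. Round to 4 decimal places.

q_2 = (-0.4066, 0.9035, -0.1355)

a_1 = (-1, 0, 3); ‖a_1‖ = 3.1623, so q_1 = (-0.3162, 0.0000, 0.9487).
q_1·a_2 = (-0.3162)·(-2) + 0.0000·2 + 0.9487·3 = 3.4785.
u_2 = a_2 − 3.4785·q_1 = (-0.9000, 2.0000, -0.3000).
‖u_2‖ = 2.2136, so q_2 = (-0.4066, 0.9035, -0.1355).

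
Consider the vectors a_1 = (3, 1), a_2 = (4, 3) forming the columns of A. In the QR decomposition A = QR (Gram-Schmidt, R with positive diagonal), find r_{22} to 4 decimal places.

r_{22} = 1.5811

a_1 = (3, 1); ‖a_1‖ = 3.1623, so e_1 = (0.9487, 0.3162).
e_1·a_2 = 0.9487·4 + 0.3162·3 = 4.7434.
u_2 = a_2 − 4.7434·e_1 = (-0.5000, 1.5000).
r_{22} = ‖u_2‖ = 1.5811.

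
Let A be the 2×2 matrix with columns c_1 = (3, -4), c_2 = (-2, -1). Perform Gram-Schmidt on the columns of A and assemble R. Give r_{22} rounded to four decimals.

c_1 = (3, -4); ‖c_1‖ = 5.0000, so q_1 = (0.6000, -0.8000).
q_1·c_2 = 0.6000·(-2) + (-0.8000)·(-1) = -0.4000.
u_2 = c_2 + 0.4000·q_1 = (-1.7600, -1.3200).
r_{22} = ‖u_2‖ = 2.2000.

r_{22} = 2.2000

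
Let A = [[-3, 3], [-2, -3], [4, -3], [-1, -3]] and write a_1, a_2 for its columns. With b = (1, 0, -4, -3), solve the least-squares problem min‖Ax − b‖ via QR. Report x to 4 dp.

x = (-0.3077, 0.5641)

a_1 = (-3, -2, 4, -1); ‖a_1‖ = 5.4772, so e_1 = (-0.5477, -0.3651, 0.7303, -0.1826).
e_1·a_2 = (-0.5477)·3 + (-0.3651)·(-3) + 0.7303·(-3) + (-0.1826)·(-3) = -2.1909.
u_2 = a_2 + 2.1909·e_1 = (1.8000, -3.8000, -1.4000, -3.4000).
‖u_2‖ = 5.5857, so e_2 = (0.3223, -0.6803, -0.2506, -0.6087).
Qᵀb = (-2.9212, 3.1509).
Back-substitute: x_2 = 3.1509/5.5857 = 0.5641.
x_1 = (-2.9212 + 2.1909·0.5641)/5.4772 = -0.3077.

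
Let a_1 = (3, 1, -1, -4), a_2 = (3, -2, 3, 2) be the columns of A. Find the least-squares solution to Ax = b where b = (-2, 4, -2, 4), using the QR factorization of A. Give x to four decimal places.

a_1 = (3, 1, -1, -4); ‖a_1‖ = 5.1962, so q_1 = (0.5774, 0.1925, -0.1925, -0.7698).
q_1·a_2 = 0.5774·3 + 0.1925·(-2) + (-0.1925)·3 + (-0.7698)·2 = -0.7698.
u_2 = a_2 + 0.7698·q_1 = (3.4444, -1.8519, 2.8519, 1.4074).
‖u_2‖ = 5.0406, so q_2 = (0.6833, -0.3674, 0.5658, 0.2792).
Qᵀb = (-3.0792, -2.8509).
Back-substitute: x_2 = -2.8509/5.0406 = -0.5656.
x_1 = (-3.0792 + 0.7698·(-0.5656))/5.1962 = -0.6764.

x = (-0.6764, -0.5656)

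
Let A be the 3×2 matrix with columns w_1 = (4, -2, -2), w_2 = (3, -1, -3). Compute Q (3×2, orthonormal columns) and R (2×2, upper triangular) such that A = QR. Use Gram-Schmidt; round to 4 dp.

q_1 = w_1/‖w_1‖ = (4, -2, -2)/4.8990 = (0.8165, -0.4082, -0.4082).
r_{12} = q_1·w_2 = 4.0825.
u_2 = w_2 − 4.0825·q_1 = (-0.3333, 0.6667, -1.3333).
‖u_2‖ = 1.5275, so q_2 = (-0.2182, 0.4364, -0.8729).

Q = [[0.8165, -0.2182], [-0.4082, 0.4364], [-0.4082, -0.8729]], R = [[4.8990, 4.0825], [0.0000, 1.5275]]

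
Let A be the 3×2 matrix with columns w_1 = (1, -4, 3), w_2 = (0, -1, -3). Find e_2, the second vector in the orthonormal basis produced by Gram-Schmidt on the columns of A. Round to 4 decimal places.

e_2 = (0.0640, -0.5885, -0.8060)

e_1 = w_1/‖w_1‖ = (1, -4, 3)/5.0990 = (0.1961, -0.7845, 0.5883).
r_{12} = e_1·w_2 = -0.9806.
u_2 = w_2 + 0.9806·e_1 = (0.1923, -1.7692, -2.4231).
‖u_2‖ = 3.0064, so e_2 = (0.0640, -0.5885, -0.8060).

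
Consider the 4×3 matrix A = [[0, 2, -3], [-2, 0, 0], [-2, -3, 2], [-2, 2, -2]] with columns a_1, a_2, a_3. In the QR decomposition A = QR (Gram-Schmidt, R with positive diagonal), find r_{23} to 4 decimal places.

a_1 = (0, -2, -2, -2); ‖a_1‖ = 3.4641, so e_1 = (0.0000, -0.5774, -0.5774, -0.5774).
e_1·a_2 = 0.0000·2 + (-0.5774)·0 + (-0.5774)·(-3) + (-0.5774)·2 = 0.5774.
u_2 = a_2 − 0.5774·e_1 = (2.0000, 0.3333, -2.6667, 2.3333).
‖u_2‖ = 4.0825, so e_2 = (0.4899, 0.0816, -0.6532, 0.5715).
r_{23} = e_2·a_3 = -3.9192.

r_{23} = -3.9192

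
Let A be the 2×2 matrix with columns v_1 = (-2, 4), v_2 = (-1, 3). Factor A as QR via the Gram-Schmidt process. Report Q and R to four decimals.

e_1 = v_1/‖v_1‖ = (-2, 4)/4.4721 = (-0.4472, 0.8944).
r_{12} = e_1·v_2 = 3.1305.
u_2 = v_2 − 3.1305·e_1 = (0.4000, 0.2000).
‖u_2‖ = 0.4472, so e_2 = (0.8944, 0.4472).

Q = [[-0.4472, 0.8944], [0.8944, 0.4472]], R = [[4.4721, 3.1305], [0.0000, 0.4472]]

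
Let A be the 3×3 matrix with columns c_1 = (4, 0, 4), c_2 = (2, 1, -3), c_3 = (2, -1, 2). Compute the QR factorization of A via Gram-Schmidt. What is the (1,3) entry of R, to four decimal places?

c_1 = (4, 0, 4); ‖c_1‖ = 5.6569, so e_1 = (0.7071, 0.0000, 0.7071).
r_{13} = e_1·c_3 = 2.8284.

r_{13} = 2.8284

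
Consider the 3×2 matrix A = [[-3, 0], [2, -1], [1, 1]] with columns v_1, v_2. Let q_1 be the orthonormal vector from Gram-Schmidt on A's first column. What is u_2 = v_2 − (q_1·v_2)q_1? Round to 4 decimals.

u_2 = (-0.2143, -0.8571, 1.0714)

v_1 = (-3, 2, 1); ‖v_1‖ = 3.7417, so q_1 = (-0.8018, 0.5345, 0.2673).
q_1·v_2 = (-0.8018)·0 + 0.5345·(-1) + 0.2673·1 = -0.2673.
u_2 = v_2 + 0.2673·q_1 = (-0.2143, -0.8571, 1.0714).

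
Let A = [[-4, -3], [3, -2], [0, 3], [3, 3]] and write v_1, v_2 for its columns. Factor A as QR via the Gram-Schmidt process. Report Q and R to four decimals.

Q = [[-0.6860, -0.2502], [0.5145, -0.6731], [0.0000, 0.6076], [0.5145, 0.3395]], R = [[5.8310, 2.5725], [0.0000, 4.9378]]

v_1 = (-4, 3, 0, 3); ‖v_1‖ = 5.8310, so e_1 = (-0.6860, 0.5145, 0.0000, 0.5145).
e_1·v_2 = (-0.6860)·(-3) + 0.5145·(-2) + 0.0000·3 + 0.5145·3 = 2.5725.
u_2 = v_2 − 2.5725·e_1 = (-1.2353, -3.3235, 3.0000, 1.6765).
‖u_2‖ = 4.9378, so e_2 = (-0.2502, -0.6731, 0.6076, 0.3395).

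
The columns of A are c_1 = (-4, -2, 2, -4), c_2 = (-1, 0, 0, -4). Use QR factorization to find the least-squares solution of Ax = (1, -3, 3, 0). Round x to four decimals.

x = (0.5571, -0.7143)

c_1 = (-4, -2, 2, -4); ‖c_1‖ = 6.3246, so q_1 = (-0.6325, -0.3162, 0.3162, -0.6325).
q_1·c_2 = (-0.6325)·(-1) + (-0.3162)·0 + 0.3162·0 + (-0.6325)·(-4) = 3.1623.
u_2 = c_2 − 3.1623·q_1 = (1.0000, 1.0000, -1.0000, -2.0000).
‖u_2‖ = 2.6458, so q_2 = (0.3780, 0.3780, -0.3780, -0.7559).
Qᵀb = (1.2649, -1.8898).
Back-substitute: x_2 = -1.8898/2.6458 = -0.7143.
x_1 = (1.2649 − 3.1623·(-0.7143))/6.3246 = 0.5571.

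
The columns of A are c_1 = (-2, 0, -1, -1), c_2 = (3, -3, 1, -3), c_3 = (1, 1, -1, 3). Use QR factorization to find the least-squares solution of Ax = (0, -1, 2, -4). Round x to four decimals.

x = (-0.6842, -0.0263, -1.5000)

q_1 = c_1/‖c_1‖ = (-2, 0, -1, -1)/2.4495 = (-0.8165, 0.0000, -0.4082, -0.4082).
r_{12} = q_1·c_2 = -1.6330.
u_2 = c_2 + 1.6330·q_1 = (1.6667, -3.0000, 0.3333, -3.6667).
‖u_2‖ = 5.0332, so q_2 = (0.3311, -0.5960, 0.0662, -0.7285).
r_{13} = q_1·c_3 = -1.6330; r_{23} = q_2·c_3 = -2.5166.
u_3 = c_3 + 1.6330·q_1 + 2.5166·q_2 = (0.5000, -0.5000, -1.5000, 0.5000).
‖u_3‖ = 1.7321, so q_3 = (0.2887, -0.2887, -0.8660, 0.2887).
Qᵀb = (0.8165, 3.6425, -2.5981).
Back-substitute: x_3 = -2.5981/1.7321 = -1.5000.
x_2 = (3.6425 + 2.5166·(-1.5000))/5.0332 = -0.0263.
x_1 = (0.8165 + 1.6330·(-0.0263) + 1.6330·(-1.5000))/2.4495 = -0.6842.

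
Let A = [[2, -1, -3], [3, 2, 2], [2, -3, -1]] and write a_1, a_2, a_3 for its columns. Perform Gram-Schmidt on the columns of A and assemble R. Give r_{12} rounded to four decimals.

r_{12} = -0.4851

a_1 = (2, 3, 2); ‖a_1‖ = 4.1231, so e_1 = (0.4851, 0.7276, 0.4851).
r_{12} = e_1·a_2 = -0.4851.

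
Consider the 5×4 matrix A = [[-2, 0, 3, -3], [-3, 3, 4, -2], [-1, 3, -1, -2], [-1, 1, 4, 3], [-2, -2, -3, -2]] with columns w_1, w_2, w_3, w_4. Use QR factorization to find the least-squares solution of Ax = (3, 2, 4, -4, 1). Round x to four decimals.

e_1 = w_1/‖w_1‖ = (-2, -3, -1, -1, -2)/4.3589 = (-0.4588, -0.6882, -0.2294, -0.2294, -0.4588).
r_{12} = e_1·w_2 = -2.0647.
u_2 = w_2 + 2.0647·e_1 = (-0.9474, 1.5789, 2.5263, 0.5263, -2.9474).
‖u_2‖ = 4.3286, so e_2 = (-0.2189, 0.3648, 0.5836, 0.1216, -0.6809).
r_{13} = e_1·w_3 = -3.4412; r_{23} = e_2·w_3 = 2.7479.
u_3 = w_3 + 3.4412·e_1 − 2.7479·e_2 = (2.0225, 0.6292, -3.3933, 2.8764, -2.7079).
‖u_3‖ = 5.6220, so e_3 = (0.3597, 0.1119, -0.6036, 0.5116, -0.4817).
r_{14} = e_1·w_4 = 3.4412; r_{24} = e_2·w_4 = 0.4864; r_{34} = e_3·w_4 = 2.4023.
u_4 = w_4 − 3.4412·e_1 − 0.4864·e_2 − 2.4023·e_3 = (-2.1788, -0.0779, -0.0444, 2.5012, 1.0672).
‖u_4‖ = 3.4857, so e_4 = (-0.6251, -0.0223, -0.0127, 0.7176, 0.3062).
Qᵀb = (-3.2118, 1.2402, -3.6394, -4.5350).
Back-substitute: x_4 = -4.5350/3.4857 = -1.3010.
x_3 = (-3.6394 − 2.4023·(-1.3010))/5.6220 = -0.0914.
x_2 = (1.2402 − 2.7479·(-0.0914) − 0.4864·(-1.3010))/4.3286 = 0.4907.
x_1 = (-3.2118 + 2.0647·0.4907 + 3.4412·(-0.0914) − 3.4412·(-1.3010))/4.3589 = 0.4505.

x = (0.4505, 0.4907, -0.0914, -1.3010)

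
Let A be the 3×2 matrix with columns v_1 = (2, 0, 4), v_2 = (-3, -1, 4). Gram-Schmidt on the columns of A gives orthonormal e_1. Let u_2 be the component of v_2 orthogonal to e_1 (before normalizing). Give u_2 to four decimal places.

v_1 = (2, 0, 4); ‖v_1‖ = 4.4721, so e_1 = (0.4472, 0.0000, 0.8944).
e_1·v_2 = 0.4472·(-3) + 0.0000·(-1) + 0.8944·4 = 2.2361.
u_2 = v_2 − 2.2361·e_1 = (-4.0000, -1.0000, 2.0000).

u_2 = (-4.0000, -1.0000, 2.0000)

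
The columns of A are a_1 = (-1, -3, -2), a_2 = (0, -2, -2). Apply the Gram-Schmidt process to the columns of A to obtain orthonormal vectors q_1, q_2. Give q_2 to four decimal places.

q_2 = (0.7715, 0.1543, -0.6172)

a_1 = (-1, -3, -2); ‖a_1‖ = 3.7417, so q_1 = (-0.2673, -0.8018, -0.5345).
q_1·a_2 = (-0.2673)·0 + (-0.8018)·(-2) + (-0.5345)·(-2) = 2.6726.
u_2 = a_2 − 2.6726·q_1 = (0.7143, 0.1429, -0.5714).
‖u_2‖ = 0.9258, so q_2 = (0.7715, 0.1543, -0.6172).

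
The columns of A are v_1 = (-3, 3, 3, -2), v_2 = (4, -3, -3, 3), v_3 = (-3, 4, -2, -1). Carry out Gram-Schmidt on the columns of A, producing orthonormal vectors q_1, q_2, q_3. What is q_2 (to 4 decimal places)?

v_1 = (-3, 3, 3, -2); ‖v_1‖ = 5.5678, so q_1 = (-0.5388, 0.5388, 0.5388, -0.3592).
q_1·v_2 = (-0.5388)·4 + 0.5388·(-3) + 0.5388·(-3) + (-0.3592)·3 = -6.4658.
u_2 = v_2 + 6.4658·q_1 = (0.5161, 0.4839, 0.4839, 0.6774).
‖u_2‖ = 1.0925, so q_2 = (0.4724, 0.4429, 0.4429, 0.6201).

q_2 = (0.4724, 0.4429, 0.4429, 0.6201)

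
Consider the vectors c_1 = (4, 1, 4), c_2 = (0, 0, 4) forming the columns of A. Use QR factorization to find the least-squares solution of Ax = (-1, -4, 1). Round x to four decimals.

c_1 = (4, 1, 4); ‖c_1‖ = 5.7446, so e_1 = (0.6963, 0.1741, 0.6963).
e_1·c_2 = 0.6963·0 + 0.1741·0 + 0.6963·4 = 2.7852.
u_2 = c_2 − 2.7852·e_1 = (-1.9394, -0.4848, 2.0606).
‖u_2‖ = 2.8710, so e_2 = (-0.6755, -0.1689, 0.7177).
Qᵀb = (-0.6963, 2.0688).
Back-substitute: x_2 = 2.0688/2.8710 = 0.7206.
x_1 = (-0.6963 − 2.7852·0.7206)/5.7446 = -0.4706.

x = (-0.4706, 0.7206)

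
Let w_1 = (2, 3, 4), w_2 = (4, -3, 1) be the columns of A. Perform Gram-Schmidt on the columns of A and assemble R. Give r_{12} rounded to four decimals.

w_1 = (2, 3, 4); ‖w_1‖ = 5.3852, so q_1 = (0.3714, 0.5571, 0.7428).
r_{12} = q_1·w_2 = 0.5571.

r_{12} = 0.5571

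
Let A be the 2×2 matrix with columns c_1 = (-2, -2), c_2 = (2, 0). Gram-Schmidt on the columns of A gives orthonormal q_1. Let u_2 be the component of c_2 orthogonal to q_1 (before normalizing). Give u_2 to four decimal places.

u_2 = (1.0000, -1.0000)

q_1 = c_1/‖c_1‖ = (-2, -2)/2.8284 = (-0.7071, -0.7071).
r_{12} = q_1·c_2 = -1.4142.
u_2 = c_2 + 1.4142·q_1 = (1.0000, -1.0000).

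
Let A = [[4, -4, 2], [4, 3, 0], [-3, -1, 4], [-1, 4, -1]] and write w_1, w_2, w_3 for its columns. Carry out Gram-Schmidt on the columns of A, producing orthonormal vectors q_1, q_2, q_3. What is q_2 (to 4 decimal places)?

w_1 = (4, 4, -3, -1); ‖w_1‖ = 6.4807, so q_1 = (0.6172, 0.6172, -0.4629, -0.1543).
q_1·w_2 = 0.6172·(-4) + 0.6172·3 + (-0.4629)·(-1) + (-0.1543)·4 = -0.7715.
u_2 = w_2 + 0.7715·q_1 = (-3.5238, 3.4762, -1.3571, 3.8810).
‖u_2‖ = 6.4347, so q_2 = (-0.5476, 0.5402, -0.2109, 0.6031).

q_2 = (-0.5476, 0.5402, -0.2109, 0.6031)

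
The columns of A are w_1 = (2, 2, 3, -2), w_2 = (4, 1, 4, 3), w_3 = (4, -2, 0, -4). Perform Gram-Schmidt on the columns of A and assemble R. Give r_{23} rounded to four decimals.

q_1 = w_1/‖w_1‖ = (2, 2, 3, -2)/4.5826 = (0.4364, 0.4364, 0.6547, -0.4364).
r_{12} = q_1·w_2 = 3.4915.
u_2 = w_2 − 3.4915·q_1 = (2.4762, -0.5238, 1.7143, 4.5238).
‖u_2‖ = 5.4598, so q_2 = (0.4535, -0.0959, 0.3140, 0.8286).
r_{23} = q_2·w_3 = -1.3083.

r_{23} = -1.3083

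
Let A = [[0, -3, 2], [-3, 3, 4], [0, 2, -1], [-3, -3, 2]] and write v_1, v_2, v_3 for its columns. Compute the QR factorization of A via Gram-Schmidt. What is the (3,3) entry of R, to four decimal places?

v_1 = (0, -3, 0, -3); ‖v_1‖ = 4.2426, so q_1 = (0.0000, -0.7071, 0.0000, -0.7071).
q_1·v_2 = 0.0000·(-3) + (-0.7071)·3 + 0.0000·2 + (-0.7071)·(-3) = 0.0000.
u_2 = v_2 + 0.0000·q_1 = (-3.0000, 3.0000, 2.0000, -3.0000).
‖u_2‖ = 5.5678, so q_2 = (-0.5388, 0.5388, 0.3592, -0.5388).
q_1·v_3 = 0.0000·2 + (-0.7071)·4 + 0.0000·(-1) + (-0.7071)·2 = -4.2426; q_2·v_3 = (-0.5388)·2 + 0.5388·4 + 0.3592·(-1) + (-0.5388)·2 = -0.3592.
u_3 = v_3 + 4.2426·q_1 + 0.3592·q_2 = (1.8065, 1.1935, -0.8710, -1.1935).
r_{33} = ‖u_3‖ = 2.6213.

r_{33} = 2.6213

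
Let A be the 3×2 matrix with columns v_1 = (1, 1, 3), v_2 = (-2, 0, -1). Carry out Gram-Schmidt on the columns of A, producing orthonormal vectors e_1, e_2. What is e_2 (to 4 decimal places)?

v_1 = (1, 1, 3); ‖v_1‖ = 3.3166, so e_1 = (0.3015, 0.3015, 0.9045).
e_1·v_2 = 0.3015·(-2) + 0.3015·0 + 0.9045·(-1) = -1.5076.
u_2 = v_2 + 1.5076·e_1 = (-1.5455, 0.4545, 0.3636).
‖u_2‖ = 1.6514, so e_2 = (-0.9358, 0.2752, 0.2202).

e_2 = (-0.9358, 0.2752, 0.2202)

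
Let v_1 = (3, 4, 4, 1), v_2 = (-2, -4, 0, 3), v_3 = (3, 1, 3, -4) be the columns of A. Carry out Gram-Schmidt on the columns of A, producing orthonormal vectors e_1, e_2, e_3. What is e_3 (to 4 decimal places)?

v_1 = (3, 4, 4, 1); ‖v_1‖ = 6.4807, so e_1 = (0.4629, 0.6172, 0.6172, 0.1543).
e_1·v_2 = 0.4629·(-2) + 0.6172·(-4) + 0.6172·0 + 0.1543·3 = -2.9318.
u_2 = v_2 + 2.9318·e_1 = (-0.6429, -2.1905, 1.8095, 3.4524).
‖u_2‖ = 4.5172, so e_2 = (-0.1423, -0.4849, 0.4006, 0.7643).
e_1·v_3 = 0.4629·3 + 0.6172·1 + 0.6172·3 + 0.1543·(-4) = 3.2404; e_2·v_3 = (-0.1423)·3 + (-0.4849)·1 + 0.4006·3 + 0.7643·(-4) = -2.7672.
u_3 = v_3 − 3.2404·e_1 + 2.7672·e_2 = (1.1062, -2.3419, 2.1085, -2.3851).
‖u_3‖ = 4.1040, so e_3 = (0.2695, -0.5706, 0.5138, -0.5812).

e_3 = (0.2695, -0.5706, 0.5138, -0.5812)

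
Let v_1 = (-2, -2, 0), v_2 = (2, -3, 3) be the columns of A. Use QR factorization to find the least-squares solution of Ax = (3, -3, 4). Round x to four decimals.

v_1 = (-2, -2, 0); ‖v_1‖ = 2.8284, so e_1 = (-0.7071, -0.7071, 0.0000).
e_1·v_2 = (-0.7071)·2 + (-0.7071)·(-3) + 0.0000·3 = 0.7071.
u_2 = v_2 − 0.7071·e_1 = (2.5000, -2.5000, 3.0000).
‖u_2‖ = 4.6368, so e_2 = (0.5392, -0.5392, 0.6470).
Qᵀb = (0.0000, 5.8230).
Back-substitute: x_2 = 5.8230/4.6368 = 1.2558.
x_1 = (0.0000 − 0.7071·1.2558)/2.8284 = -0.3140.

x = (-0.3140, 1.2558)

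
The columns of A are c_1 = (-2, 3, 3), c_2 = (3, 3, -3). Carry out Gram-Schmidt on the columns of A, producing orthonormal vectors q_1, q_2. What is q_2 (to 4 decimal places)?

q_1 = c_1/‖c_1‖ = (-2, 3, 3)/4.6904 = (-0.4264, 0.6396, 0.6396).
r_{12} = q_1·c_2 = -1.2792.
u_2 = c_2 + 1.2792·q_1 = (2.4545, 3.8182, -2.1818).
‖u_2‖ = 5.0362, so q_2 = (0.4874, 0.7581, -0.4332).

q_2 = (0.4874, 0.7581, -0.4332)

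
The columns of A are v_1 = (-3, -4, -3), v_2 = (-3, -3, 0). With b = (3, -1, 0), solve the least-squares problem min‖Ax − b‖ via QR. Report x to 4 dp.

x = (0.2105, -0.5789)

q_1 = v_1/‖v_1‖ = (-3, -4, -3)/5.8310 = (-0.5145, -0.6860, -0.5145).
r_{12} = q_1·v_2 = 3.6015.
u_2 = v_2 − 3.6015·q_1 = (-1.1471, -0.5294, 1.8529).
‖u_2‖ = 2.2426, so q_2 = (-0.5115, -0.2361, 0.8262).
Qᵀb = (-0.8575, -1.2984).
Back-substitute: x_2 = -1.2984/2.2426 = -0.5789.
x_1 = (-0.8575 − 3.6015·(-0.5789))/5.8310 = 0.2105.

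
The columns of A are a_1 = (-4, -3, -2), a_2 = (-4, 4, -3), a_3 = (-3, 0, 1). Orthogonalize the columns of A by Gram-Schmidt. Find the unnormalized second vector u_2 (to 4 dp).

u_2 = (-2.6207, 5.0345, -2.3103)

a_1 = (-4, -3, -2); ‖a_1‖ = 5.3852, so e_1 = (-0.7428, -0.5571, -0.3714).
e_1·a_2 = (-0.7428)·(-4) + (-0.5571)·4 + (-0.3714)·(-3) = 1.8570.
u_2 = a_2 − 1.8570·e_1 = (-2.6207, 5.0345, -2.3103).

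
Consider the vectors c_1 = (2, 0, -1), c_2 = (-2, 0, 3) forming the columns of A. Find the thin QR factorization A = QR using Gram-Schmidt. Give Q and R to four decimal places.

Q = [[0.8944, 0.4472], [0.0000, 0.0000], [-0.4472, 0.8944]], R = [[2.2361, -3.1305], [0.0000, 1.7889]]

e_1 = c_1/‖c_1‖ = (2, 0, -1)/2.2361 = (0.8944, 0.0000, -0.4472).
r_{12} = e_1·c_2 = -3.1305.
u_2 = c_2 + 3.1305·e_1 = (0.8000, 0.0000, 1.6000).
‖u_2‖ = 1.7889, so e_2 = (0.4472, 0.0000, 0.8944).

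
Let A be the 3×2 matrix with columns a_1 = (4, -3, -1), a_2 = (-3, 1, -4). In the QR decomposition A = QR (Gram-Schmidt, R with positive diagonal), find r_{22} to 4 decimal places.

r_{22} = 4.6202

e_1 = a_1/‖a_1‖ = (4, -3, -1)/5.0990 = (0.7845, -0.5883, -0.1961).
r_{12} = e_1·a_2 = -2.1573.
u_2 = a_2 + 2.1573·e_1 = (-1.3077, -0.2692, -4.4231).
r_{22} = ‖u_2‖ = 4.6202.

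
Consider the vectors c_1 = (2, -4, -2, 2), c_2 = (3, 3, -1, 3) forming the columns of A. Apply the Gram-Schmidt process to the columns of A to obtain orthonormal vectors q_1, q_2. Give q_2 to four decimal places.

q_1 = c_1/‖c_1‖ = (2, -4, -2, 2)/5.2915 = (0.3780, -0.7559, -0.3780, 0.3780).
r_{12} = q_1·c_2 = 0.3780.
u_2 = c_2 − 0.3780·q_1 = (2.8571, 3.2857, -0.8571, 2.8571).
‖u_2‖ = 5.2780, so q_2 = (0.5413, 0.6225, -0.1624, 0.5413).

q_2 = (0.5413, 0.6225, -0.1624, 0.5413)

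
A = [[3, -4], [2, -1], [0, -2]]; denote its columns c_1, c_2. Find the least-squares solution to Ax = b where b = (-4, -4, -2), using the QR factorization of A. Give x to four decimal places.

c_1 = (3, 2, 0); ‖c_1‖ = 3.6056, so e_1 = (0.8321, 0.5547, 0.0000).
e_1·c_2 = 0.8321·(-4) + 0.5547·(-1) + 0.0000·(-2) = -3.8829.
u_2 = c_2 + 3.8829·e_1 = (-0.7692, 1.1538, -2.0000).
‖u_2‖ = 2.4337, so e_2 = (-0.3161, 0.4741, -0.8218).
Qᵀb = (-5.5470, 1.0114).
Back-substitute: x_2 = 1.0114/2.4337 = 0.4156.
x_1 = (-5.5470 + 3.8829·0.4156)/3.6056 = -1.0909.

x = (-1.0909, 0.4156)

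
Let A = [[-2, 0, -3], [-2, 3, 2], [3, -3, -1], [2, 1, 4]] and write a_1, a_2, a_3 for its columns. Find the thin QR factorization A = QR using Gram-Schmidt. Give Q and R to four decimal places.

a_1 = (-2, -2, 3, 2); ‖a_1‖ = 4.5826, so q_1 = (-0.4364, -0.4364, 0.6547, 0.4364).
q_1·a_2 = (-0.4364)·0 + (-0.4364)·3 + 0.6547·(-3) + 0.4364·1 = -2.8368.
u_2 = a_2 + 2.8368·q_1 = (-1.2381, 1.7619, -1.1429, 2.2381).
‖u_2‖ = 3.3094, so q_2 = (-0.3741, 0.5324, -0.3453, 0.6763).
q_1·a_3 = (-0.4364)·(-3) + (-0.4364)·2 + 0.6547·(-1) + 0.4364·4 = 1.5275; q_2·a_3 = (-0.3741)·(-3) + 0.5324·2 + (-0.3453)·(-1) + 0.6763·4 = 5.2375.
u_3 = a_3 − 1.5275·q_1 − 5.2375·q_2 = (-0.3739, -0.1217, -0.1913, -0.2087).
‖u_3‖ = 0.4845, so q_3 = (-0.7717, -0.2512, -0.3948, -0.4307).

Q = [[-0.4364, -0.3741, -0.7717], [-0.4364, 0.5324, -0.2512], [0.6547, -0.3453, -0.3948], [0.4364, 0.6763, -0.4307]], R = [[4.5826, -2.8368, 1.5275], [0.0000, 3.3094, 5.2375], [0.0000, 0.0000, 0.4845]]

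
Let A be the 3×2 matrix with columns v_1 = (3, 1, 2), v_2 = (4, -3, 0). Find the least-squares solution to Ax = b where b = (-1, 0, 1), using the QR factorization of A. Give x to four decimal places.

v_1 = (3, 1, 2); ‖v_1‖ = 3.7417, so e_1 = (0.8018, 0.2673, 0.5345).
e_1·v_2 = 0.8018·4 + 0.2673·(-3) + 0.5345·0 = 2.4054.
u_2 = v_2 − 2.4054·e_1 = (2.0714, -3.6429, -1.2857).
‖u_2‖ = 4.3834, so e_2 = (0.4726, -0.8311, -0.2933).
Qᵀb = (-0.2673, -0.7659).
Back-substitute: x_2 = -0.7659/4.3834 = -0.1747.
x_1 = (-0.2673 − 2.4054·(-0.1747))/3.7417 = 0.0409.

x = (0.0409, -0.1747)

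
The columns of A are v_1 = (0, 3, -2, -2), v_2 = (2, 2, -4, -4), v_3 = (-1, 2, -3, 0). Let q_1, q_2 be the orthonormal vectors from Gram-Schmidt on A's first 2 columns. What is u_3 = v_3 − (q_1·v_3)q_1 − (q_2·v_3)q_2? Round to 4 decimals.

u_3 = (-0.7347, -0.3673, -1.7755, 1.2245)

q_1 = v_1/‖v_1‖ = (0, 3, -2, -2)/4.1231 = (0.0000, 0.7276, -0.4851, -0.4851).
r_{12} = q_1·v_2 = 5.3358.
u_2 = v_2 − 5.3358·q_1 = (2.0000, -1.8824, -1.4118, -1.4118).
‖u_2‖ = 3.3955, so q_2 = (0.5890, -0.5544, -0.4158, -0.4158).
r_{13} = q_1·v_3 = 2.9104; r_{23} = q_2·v_3 = -0.4504.
u_3 = v_3 − 2.9104·q_1 + 0.4504·q_2 = (-0.7347, -0.3673, -1.7755, 1.2245).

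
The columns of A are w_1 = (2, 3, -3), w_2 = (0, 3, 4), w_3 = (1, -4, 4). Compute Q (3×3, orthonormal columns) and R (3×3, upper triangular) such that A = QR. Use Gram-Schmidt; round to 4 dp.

Q = [[0.4264, 0.0550, 0.9029], [0.6396, 0.6875, -0.3439], [-0.6396, 0.7241, 0.2580]], R = [[4.6904, -0.6396, -4.6904], [0.0000, 4.9589, 0.2017], [0.0000, 0.0000, 3.3105]]

w_1 = (2, 3, -3); ‖w_1‖ = 4.6904, so q_1 = (0.4264, 0.6396, -0.6396).
q_1·w_2 = 0.4264·0 + 0.6396·3 + (-0.6396)·4 = -0.6396.
u_2 = w_2 + 0.6396·q_1 = (0.2727, 3.4091, 3.5909).
‖u_2‖ = 4.9589, so q_2 = (0.0550, 0.6875, 0.7241).
q_1·w_3 = 0.4264·1 + 0.6396·(-4) + (-0.6396)·4 = -4.6904; q_2·w_3 = 0.0550·1 + 0.6875·(-4) + 0.7241·4 = 0.2017.
u_3 = w_3 + 4.6904·q_1 − 0.2017·q_2 = (2.9889, -1.1386, 0.8540).
‖u_3‖ = 3.3105, so q_3 = (0.9029, -0.3439, 0.2580).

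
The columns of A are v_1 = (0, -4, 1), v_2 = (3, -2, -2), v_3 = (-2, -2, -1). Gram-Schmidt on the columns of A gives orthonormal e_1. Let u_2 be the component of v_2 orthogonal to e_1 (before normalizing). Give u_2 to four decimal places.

v_1 = (0, -4, 1); ‖v_1‖ = 4.1231, so e_1 = (0.0000, -0.9701, 0.2425).
e_1·v_2 = 0.0000·3 + (-0.9701)·(-2) + 0.2425·(-2) = 1.4552.
u_2 = v_2 − 1.4552·e_1 = (3.0000, -0.5882, -2.3529).

u_2 = (3.0000, -0.5882, -2.3529)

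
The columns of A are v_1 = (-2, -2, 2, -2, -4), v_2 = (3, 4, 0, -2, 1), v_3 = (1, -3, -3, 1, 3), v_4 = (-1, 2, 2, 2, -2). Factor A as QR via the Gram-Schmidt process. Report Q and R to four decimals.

v_1 = (-2, -2, 2, -2, -4); ‖v_1‖ = 5.6569, so q_1 = (-0.3536, -0.3536, 0.3536, -0.3536, -0.7071).
q_1·v_2 = (-0.3536)·3 + (-0.3536)·4 + 0.3536·0 + (-0.3536)·(-2) + (-0.7071)·1 = -2.4749.
u_2 = v_2 + 2.4749·q_1 = (2.1250, 3.1250, 0.8750, -2.8750, -0.7500).
‖u_2‖ = 4.8862, so q_2 = (0.4349, 0.6396, 0.1791, -0.5884, -0.1535).
q_1·v_3 = (-0.3536)·1 + (-0.3536)·(-3) + 0.3536·(-3) + (-0.3536)·1 + (-0.7071)·3 = -2.8284; q_2·v_3 = 0.4349·1 + 0.6396·(-3) + 0.1791·(-3) + (-0.5884)·1 + (-0.1535)·3 = -3.0699.
u_3 = v_3 + 2.8284·q_1 + 3.0699·q_2 = (1.3351, -2.0366, -1.4503, -1.8063, 0.5288).
‖u_3‖ = 3.4023, so q_3 = (0.3924, -0.5986, -0.4263, -0.5309, 0.1554).
q_1·v_4 = (-0.3536)·(-1) + (-0.3536)·2 + 0.3536·2 + (-0.3536)·2 + (-0.7071)·(-2) = 1.0607; q_2·v_4 = 0.4349·(-1) + 0.6396·2 + 0.1791·2 + (-0.5884)·2 + (-0.1535)·(-2) = 0.3326; q_3·v_4 = 0.3924·(-1) + (-0.5986)·2 + (-0.4263)·2 + (-0.5309)·2 + 0.1554·(-2) = -3.8147.
u_4 = v_4 − 1.0607·q_1 − 0.3326·q_2 + 3.8147·q_3 = (0.7273, -0.1212, -0.0606, 0.5455, -0.6061).
‖u_4‖ = 1.1010, so q_4 = (0.6606, -0.1101, -0.0550, 0.4954, -0.5505).

Q = [[-0.3536, 0.4349, 0.3924, 0.6606], [-0.3536, 0.6396, -0.5986, -0.1101], [0.3536, 0.1791, -0.4263, -0.0550], [-0.3536, -0.5884, -0.5309, 0.4954], [-0.7071, -0.1535, 0.1554, -0.5505]], R = [[5.6569, -2.4749, -2.8284, 1.0607], [0.0000, 4.8862, -3.0699, 0.3326], [0.0000, 0.0000, 3.4023, -3.8147], [0.0000, 0.0000, 0.0000, 1.1010]]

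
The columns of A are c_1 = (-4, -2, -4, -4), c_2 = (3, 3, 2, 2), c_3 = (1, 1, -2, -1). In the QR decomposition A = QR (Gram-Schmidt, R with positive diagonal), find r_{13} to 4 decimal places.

r_{13} = 0.8321

c_1 = (-4, -2, -4, -4); ‖c_1‖ = 7.2111, so q_1 = (-0.5547, -0.2774, -0.5547, -0.5547).
r_{13} = q_1·c_3 = 0.8321.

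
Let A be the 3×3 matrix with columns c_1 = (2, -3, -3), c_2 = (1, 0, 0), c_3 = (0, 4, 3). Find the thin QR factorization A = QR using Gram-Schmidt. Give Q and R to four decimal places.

Q = [[0.4264, 0.9045, 0.0000], [-0.6396, 0.3015, 0.7071], [-0.6396, 0.3015, -0.7071]], R = [[4.6904, 0.4264, -4.4772], [0.0000, 0.9045, 2.1106], [0.0000, 0.0000, 0.7071]]

c_1 = (2, -3, -3); ‖c_1‖ = 4.6904, so q_1 = (0.4264, -0.6396, -0.6396).
q_1·c_2 = 0.4264·1 + (-0.6396)·0 + (-0.6396)·0 = 0.4264.
u_2 = c_2 − 0.4264·q_1 = (0.8182, 0.2727, 0.2727).
‖u_2‖ = 0.9045, so q_2 = (0.9045, 0.3015, 0.3015).
q_1·c_3 = 0.4264·0 + (-0.6396)·4 + (-0.6396)·3 = -4.4772; q_2·c_3 = 0.9045·0 + 0.3015·4 + 0.3015·3 = 2.1106.
u_3 = c_3 + 4.4772·q_1 − 2.1106·q_2 = (0.0000, 0.5000, -0.5000).
‖u_3‖ = 0.7071, so q_3 = (0.0000, 0.7071, -0.7071).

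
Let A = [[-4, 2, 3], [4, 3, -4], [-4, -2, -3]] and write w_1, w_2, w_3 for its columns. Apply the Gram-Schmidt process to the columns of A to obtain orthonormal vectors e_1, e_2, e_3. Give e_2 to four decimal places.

e_2 = (0.8018, 0.5345, -0.2673)

e_1 = w_1/‖w_1‖ = (-4, 4, -4)/6.9282 = (-0.5774, 0.5774, -0.5774).
r_{12} = e_1·w_2 = 1.7321.
u_2 = w_2 − 1.7321·e_1 = (3.0000, 2.0000, -1.0000).
‖u_2‖ = 3.7417, so e_2 = (0.8018, 0.5345, -0.2673).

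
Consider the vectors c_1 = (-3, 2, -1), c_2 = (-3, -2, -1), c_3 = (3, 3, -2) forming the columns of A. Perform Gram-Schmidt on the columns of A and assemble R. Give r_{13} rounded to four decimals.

r_{13} = -0.2673

c_1 = (-3, 2, -1); ‖c_1‖ = 3.7417, so q_1 = (-0.8018, 0.5345, -0.2673).
r_{13} = q_1·c_3 = -0.2673.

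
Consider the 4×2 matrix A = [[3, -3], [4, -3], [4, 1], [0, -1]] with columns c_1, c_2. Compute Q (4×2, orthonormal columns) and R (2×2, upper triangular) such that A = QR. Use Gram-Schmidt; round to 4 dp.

Q = [[0.4685, -0.4880], [0.6247, -0.3728], [0.6247, 0.7387], [0.0000, -0.2779]], R = [[6.4031, -2.6550], [0.0000, 3.5988]]

c_1 = (3, 4, 4, 0); ‖c_1‖ = 6.4031, so q_1 = (0.4685, 0.6247, 0.6247, 0.0000).
q_1·c_2 = 0.4685·(-3) + 0.6247·(-3) + 0.6247·1 + 0.0000·(-1) = -2.6550.
u_2 = c_2 + 2.6550·q_1 = (-1.7561, -1.3415, 2.6585, -1.0000).
‖u_2‖ = 3.5988, so q_2 = (-0.4880, -0.3728, 0.7387, -0.2779).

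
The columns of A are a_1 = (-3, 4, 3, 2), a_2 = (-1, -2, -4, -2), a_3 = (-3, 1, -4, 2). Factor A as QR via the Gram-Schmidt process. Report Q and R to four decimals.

Q = [[-0.4867, -0.7262, 0.1591], [0.6489, 0.0575, 0.0688], [0.4867, -0.6399, -0.4988], [0.3244, -0.2445, 0.8492]], R = [[6.1644, -3.4066, 0.8111], [0.0000, 3.6599, 4.3070], [0.0000, 0.0000, 3.2851]]

q_1 = a_1/‖a_1‖ = (-3, 4, 3, 2)/6.1644 = (-0.4867, 0.6489, 0.4867, 0.3244).
r_{12} = q_1·a_2 = -3.4066.
u_2 = a_2 + 3.4066·q_1 = (-2.6579, 0.2105, -2.3421, -0.8947).
‖u_2‖ = 3.6599, so q_2 = (-0.7262, 0.0575, -0.6399, -0.2445).
r_{13} = q_1·a_3 = 0.8111; r_{23} = q_2·a_3 = 4.3070.
u_3 = a_3 − 0.8111·q_1 − 4.3070·q_2 = (0.5226, 0.2259, -1.6385, 2.7898).
‖u_3‖ = 3.2851, so q_3 = (0.1591, 0.0688, -0.4988, 0.8492).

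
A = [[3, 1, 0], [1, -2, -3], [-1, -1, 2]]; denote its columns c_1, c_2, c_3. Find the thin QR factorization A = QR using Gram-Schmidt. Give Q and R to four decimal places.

e_1 = c_1/‖c_1‖ = (3, 1, -1)/3.3166 = (0.9045, 0.3015, -0.3015).
r_{12} = e_1·c_2 = 0.6030.
u_2 = c_2 − 0.6030·e_1 = (0.4545, -2.1818, -0.8182).
‖u_2‖ = 2.3741, so e_2 = (0.1915, -0.9190, -0.3446).
r_{13} = e_1·c_3 = -1.5076; r_{23} = e_2·c_3 = 2.0678.
u_3 = c_3 + 1.5076·e_1 − 2.0678·e_2 = (0.9677, -0.6452, 2.2581).
‖u_3‖ = 2.5400, so e_3 = (0.3810, -0.2540, 0.8890).

Q = [[0.9045, 0.1915, 0.3810], [0.3015, -0.9190, -0.2540], [-0.3015, -0.3446, 0.8890]], R = [[3.3166, 0.6030, -1.5076], [0.0000, 2.3741, 2.0678], [0.0000, 0.0000, 2.5400]]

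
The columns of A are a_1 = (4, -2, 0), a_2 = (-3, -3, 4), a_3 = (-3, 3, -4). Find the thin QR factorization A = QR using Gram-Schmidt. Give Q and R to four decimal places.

Q = [[0.8944, -0.3172, -0.3152], [-0.4472, -0.6344, -0.6305], [0.0000, 0.7049, -0.7093]], R = [[4.4721, -1.3416, -4.0249], [0.0000, 5.6745, -3.7713], [0.0000, 0.0000, 1.8915]]

e_1 = a_1/‖a_1‖ = (4, -2, 0)/4.4721 = (0.8944, -0.4472, 0.0000).
r_{12} = e_1·a_2 = -1.3416.
u_2 = a_2 + 1.3416·e_1 = (-1.8000, -3.6000, 4.0000).
‖u_2‖ = 5.6745, so e_2 = (-0.3172, -0.6344, 0.7049).
r_{13} = e_1·a_3 = -4.0249; r_{23} = e_2·a_3 = -3.7713.
u_3 = a_3 + 4.0249·e_1 + 3.7713·e_2 = (-0.5963, -1.1925, -1.3416).
‖u_3‖ = 1.8915, so e_3 = (-0.3152, -0.6305, -0.7093).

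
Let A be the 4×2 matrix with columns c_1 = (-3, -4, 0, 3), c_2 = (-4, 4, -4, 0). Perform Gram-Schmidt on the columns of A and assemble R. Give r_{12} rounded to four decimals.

r_{12} = -0.6860

c_1 = (-3, -4, 0, 3); ‖c_1‖ = 5.8310, so e_1 = (-0.5145, -0.6860, 0.0000, 0.5145).
r_{12} = e_1·c_2 = -0.6860.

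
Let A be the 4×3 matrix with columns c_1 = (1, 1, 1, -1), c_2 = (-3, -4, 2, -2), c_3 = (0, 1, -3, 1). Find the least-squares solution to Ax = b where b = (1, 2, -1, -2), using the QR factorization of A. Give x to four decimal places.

x = (2.5000, 0.5000, 1.5000)

c_1 = (1, 1, 1, -1); ‖c_1‖ = 2.0000, so q_1 = (0.5000, 0.5000, 0.5000, -0.5000).
q_1·c_2 = 0.5000·(-3) + 0.5000·(-4) + 0.5000·2 + (-0.5000)·(-2) = -1.5000.
u_2 = c_2 + 1.5000·q_1 = (-2.2500, -3.2500, 2.7500, -2.7500).
‖u_2‖ = 5.5453, so q_2 = (-0.4058, -0.5861, 0.4959, -0.4959).
q_1·c_3 = 0.5000·0 + 0.5000·1 + 0.5000·(-3) + (-0.5000)·1 = -1.5000; q_2·c_3 = (-0.4058)·0 + (-0.5861)·1 + 0.4959·(-3) + (-0.4959)·1 = -2.5698.
u_3 = c_3 + 1.5000·q_1 + 2.5698·q_2 = (-0.2927, 0.2439, -0.9756, -1.0244).
‖u_3‖ = 1.4650, so q_3 = (-0.1998, 0.1665, -0.6659, -0.6992).
Qᵀb = (2.0000, -1.0820, 2.1976).
Back-substitute: x_3 = 2.1976/1.4650 = 1.5000.
x_2 = (-1.0820 + 2.5698·1.5000)/5.5453 = 0.5000.
x_1 = (2.0000 + 1.5000·0.5000 + 1.5000·1.5000)/2.0000 = 2.5000.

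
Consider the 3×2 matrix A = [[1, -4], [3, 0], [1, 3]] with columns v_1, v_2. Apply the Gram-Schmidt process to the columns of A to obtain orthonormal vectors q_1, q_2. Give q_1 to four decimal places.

q_1 = v_1/‖v_1‖ = (1, 3, 1)/3.3166 = (0.3015, 0.9045, 0.3015).

q_1 = (0.3015, 0.9045, 0.3015)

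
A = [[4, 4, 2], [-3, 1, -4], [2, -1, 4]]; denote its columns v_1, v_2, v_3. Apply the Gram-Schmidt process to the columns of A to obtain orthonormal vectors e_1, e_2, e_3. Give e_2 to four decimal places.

e_2 = (0.6677, 0.5749, -0.4729)

v_1 = (4, -3, 2); ‖v_1‖ = 5.3852, so e_1 = (0.7428, -0.5571, 0.3714).
e_1·v_2 = 0.7428·4 + (-0.5571)·1 + 0.3714·(-1) = 2.0426.
u_2 = v_2 − 2.0426·e_1 = (2.4828, 2.1379, -1.7586).
‖u_2‖ = 3.7185, so e_2 = (0.6677, 0.5749, -0.4729).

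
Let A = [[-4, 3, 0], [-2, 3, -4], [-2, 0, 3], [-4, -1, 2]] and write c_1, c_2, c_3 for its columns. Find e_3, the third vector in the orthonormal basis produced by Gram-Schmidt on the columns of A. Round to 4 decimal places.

e_1 = c_1/‖c_1‖ = (-4, -2, -2, -4)/6.3246 = (-0.6325, -0.3162, -0.3162, -0.6325).
r_{12} = e_1·c_2 = -2.2136.
u_2 = c_2 + 2.2136·e_1 = (1.6000, 2.3000, -0.7000, -2.4000).
‖u_2‖ = 3.7550, so e_2 = (0.4261, 0.6125, -0.1864, -0.6391).
r_{13} = e_1·c_3 = -0.9487; r_{23} = e_2·c_3 = -4.2876.
u_3 = c_3 + 0.9487·e_1 + 4.2876·e_2 = (1.2270, -1.6738, 1.9007, -1.3404).
‖u_3‖ = 3.1171, so e_3 = (0.3936, -0.5370, 0.6098, -0.4300).

e_3 = (0.3936, -0.5370, 0.6098, -0.4300)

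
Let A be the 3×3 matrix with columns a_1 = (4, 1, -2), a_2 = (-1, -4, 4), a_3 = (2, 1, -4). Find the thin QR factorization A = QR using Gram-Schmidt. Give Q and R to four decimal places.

Q = [[0.8729, 0.4489, -0.1913], [0.2182, -0.7098, -0.6697], [-0.4364, 0.5428, -0.7175]], R = [[4.5826, -3.4915, 3.7097], [0.0000, 4.5617, -1.9834], [0.0000, 0.0000, 1.8178]]

a_1 = (4, 1, -2); ‖a_1‖ = 4.5826, so e_1 = (0.8729, 0.2182, -0.4364).
e_1·a_2 = 0.8729·(-1) + 0.2182·(-4) + (-0.4364)·4 = -3.4915.
u_2 = a_2 + 3.4915·e_1 = (2.0476, -3.2381, 2.4762).
‖u_2‖ = 4.5617, so e_2 = (0.4489, -0.7098, 0.5428).
e_1·a_3 = 0.8729·2 + 0.2182·1 + (-0.4364)·(-4) = 3.7097; e_2·a_3 = 0.4489·2 + (-0.7098)·1 + 0.5428·(-4) = -1.9834.
u_3 = a_3 − 3.7097·e_1 + 1.9834·e_2 = (-0.3478, -1.2174, -1.3043).
‖u_3‖ = 1.8178, so e_3 = (-0.1913, -0.6697, -0.7175).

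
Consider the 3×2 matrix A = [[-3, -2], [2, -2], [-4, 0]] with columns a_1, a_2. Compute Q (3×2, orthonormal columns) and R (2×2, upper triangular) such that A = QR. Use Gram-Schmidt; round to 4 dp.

a_1 = (-3, 2, -4); ‖a_1‖ = 5.3852, so e_1 = (-0.5571, 0.3714, -0.7428).
e_1·a_2 = (-0.5571)·(-2) + 0.3714·(-2) + (-0.7428)·0 = 0.3714.
u_2 = a_2 − 0.3714·e_1 = (-1.7931, -2.1379, 0.2759).
‖u_2‖ = 2.8039, so e_2 = (-0.6395, -0.7625, 0.0984).

Q = [[-0.5571, -0.6395], [0.3714, -0.7625], [-0.7428, 0.0984]], R = [[5.3852, 0.3714], [0.0000, 2.8039]]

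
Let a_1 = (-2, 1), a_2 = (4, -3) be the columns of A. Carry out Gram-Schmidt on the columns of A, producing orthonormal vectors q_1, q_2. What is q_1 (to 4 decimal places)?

a_1 = (-2, 1); ‖a_1‖ = 2.2361, so q_1 = (-0.8944, 0.4472).

q_1 = (-0.8944, 0.4472)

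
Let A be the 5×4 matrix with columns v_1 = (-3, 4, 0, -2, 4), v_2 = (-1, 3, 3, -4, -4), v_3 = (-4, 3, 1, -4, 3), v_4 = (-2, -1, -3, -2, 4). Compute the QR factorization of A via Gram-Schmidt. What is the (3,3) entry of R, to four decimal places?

q_1 = v_1/‖v_1‖ = (-3, 4, 0, -2, 4)/6.7082 = (-0.4472, 0.5963, 0.0000, -0.2981, 0.5963).
r_{12} = q_1·v_2 = 1.0435.
u_2 = v_2 − 1.0435·q_1 = (-0.5333, 2.3778, 3.0000, -3.6889, -4.6222).
‖u_2‖ = 7.0648, so q_2 = (-0.0755, 0.3366, 0.4246, -0.5222, -0.6543).
r_{13} = q_1·v_3 = 6.5591; r_{23} = q_2·v_3 = 1.8621.
u_3 = v_3 − 6.5591·q_1 − 1.8621·q_2 = (-0.9261, -1.5378, 0.2093, -1.0721, 0.3072).
r_{33} = ‖u_3‖ = 2.1237.

r_{33} = 2.1237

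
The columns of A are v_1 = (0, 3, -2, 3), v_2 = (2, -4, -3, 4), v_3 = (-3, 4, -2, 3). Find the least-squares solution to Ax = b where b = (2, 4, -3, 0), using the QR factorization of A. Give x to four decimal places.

q_1 = v_1/‖v_1‖ = (0, 3, -2, 3)/4.6904 = (0.0000, 0.6396, -0.4264, 0.6396).
r_{12} = q_1·v_2 = 1.2792.
u_2 = v_2 − 1.2792·q_1 = (2.0000, -4.8182, -2.4545, 3.1818).
‖u_2‖ = 6.5851, so q_2 = (0.3037, -0.7317, -0.3727, 0.4832).
r_{13} = q_1·v_3 = 5.3300; r_{23} = q_2·v_3 = -1.6428.
u_3 = v_3 − 5.3300·q_1 + 1.6428·q_2 = (-2.5010, -0.6111, -0.3396, 0.3847).
‖u_3‖ = 2.6253, so q_3 = (-0.9527, -0.2328, -0.1294, 0.1465).
Qᵀb = (3.8376, -1.2011, -2.4484).
Back-substitute: x_3 = -2.4484/2.6253 = -0.9326.
x_2 = (-1.2011 + 1.6428·(-0.9326))/6.5851 = -0.4151.
x_1 = (3.8376 − 1.2792·(-0.4151) − 5.3300·(-0.9326))/4.6904 = 1.9912.

x = (1.9912, -0.4151, -0.9326)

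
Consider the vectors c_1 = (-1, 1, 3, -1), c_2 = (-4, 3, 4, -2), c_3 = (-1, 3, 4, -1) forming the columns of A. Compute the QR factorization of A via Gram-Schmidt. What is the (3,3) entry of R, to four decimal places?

r_{33} = 1.6514

c_1 = (-1, 1, 3, -1); ‖c_1‖ = 3.4641, so q_1 = (-0.2887, 0.2887, 0.8660, -0.2887).
q_1·c_2 = (-0.2887)·(-4) + 0.2887·3 + 0.8660·4 + (-0.2887)·(-2) = 6.0622.
u_2 = c_2 − 6.0622·q_1 = (-2.2500, 1.2500, -1.2500, -0.2500).
‖u_2‖ = 2.8723, so q_2 = (-0.7833, 0.4352, -0.4352, -0.0870).
q_1·c_3 = (-0.2887)·(-1) + 0.2887·3 + 0.8660·4 + (-0.2887)·(-1) = 4.9075; q_2·c_3 = (-0.7833)·(-1) + 0.4352·3 + (-0.4352)·4 + (-0.0870)·(-1) = 0.4352.
u_3 = c_3 − 4.9075·q_1 − 0.4352·q_2 = (0.7576, 1.3939, -0.0606, 0.4545).
r_{33} = ‖u_3‖ = 1.6514.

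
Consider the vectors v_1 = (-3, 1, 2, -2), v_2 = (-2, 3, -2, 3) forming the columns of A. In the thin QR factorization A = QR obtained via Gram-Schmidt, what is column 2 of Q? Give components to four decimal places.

v_1 = (-3, 1, 2, -2); ‖v_1‖ = 4.2426, so q_1 = (-0.7071, 0.2357, 0.4714, -0.4714).
q_1·v_2 = (-0.7071)·(-2) + 0.2357·3 + 0.4714·(-2) + (-0.4714)·3 = -0.2357.
u_2 = v_2 + 0.2357·q_1 = (-2.1667, 3.0556, -1.8889, 2.8889).
‖u_2‖ = 5.0936, so q_2 = (-0.4254, 0.5999, -0.3708, 0.5672).

q_2 = (-0.4254, 0.5999, -0.3708, 0.5672)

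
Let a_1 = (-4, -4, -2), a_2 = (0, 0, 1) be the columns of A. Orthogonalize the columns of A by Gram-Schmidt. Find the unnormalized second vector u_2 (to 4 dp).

u_2 = (-0.2222, -0.2222, 0.8889)

a_1 = (-4, -4, -2); ‖a_1‖ = 6.0000, so e_1 = (-0.6667, -0.6667, -0.3333).
e_1·a_2 = (-0.6667)·0 + (-0.6667)·0 + (-0.3333)·1 = -0.3333.
u_2 = a_2 + 0.3333·e_1 = (-0.2222, -0.2222, 0.8889).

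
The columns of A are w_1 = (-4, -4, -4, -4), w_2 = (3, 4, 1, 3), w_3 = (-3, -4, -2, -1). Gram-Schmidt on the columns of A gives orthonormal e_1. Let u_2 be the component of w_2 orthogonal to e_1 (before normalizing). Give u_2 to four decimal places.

u_2 = (0.2500, 1.2500, -1.7500, 0.2500)

e_1 = w_1/‖w_1‖ = (-4, -4, -4, -4)/8.0000 = (-0.5000, -0.5000, -0.5000, -0.5000).
r_{12} = e_1·w_2 = -5.5000.
u_2 = w_2 + 5.5000·e_1 = (0.2500, 1.2500, -1.7500, 0.2500).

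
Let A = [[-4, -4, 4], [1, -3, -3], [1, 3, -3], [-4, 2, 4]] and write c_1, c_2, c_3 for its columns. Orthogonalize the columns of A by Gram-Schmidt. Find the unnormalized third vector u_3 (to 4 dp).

c_1 = (-4, 1, 1, -4); ‖c_1‖ = 5.8310, so q_1 = (-0.6860, 0.1715, 0.1715, -0.6860).
q_1·c_2 = (-0.6860)·(-4) + 0.1715·(-3) + 0.1715·3 + (-0.6860)·2 = 1.3720.
u_2 = c_2 − 1.3720·q_1 = (-3.0588, -3.2353, 2.7647, 2.9412).
‖u_2‖ = 6.0098, so q_2 = (-0.5090, -0.5383, 0.4600, 0.4894).
q_1·c_3 = (-0.6860)·4 + 0.1715·(-3) + 0.1715·(-3) + (-0.6860)·4 = -6.5169; q_2·c_3 = (-0.5090)·4 + (-0.5383)·(-3) + 0.4600·(-3) + 0.4894·4 = 0.1566.
u_3 = c_3 + 6.5169·q_1 − 0.1566·q_2 = (-0.3909, -1.7980, -1.9544, -0.5472).

u_3 = (-0.3909, -1.7980, -1.9544, -0.5472)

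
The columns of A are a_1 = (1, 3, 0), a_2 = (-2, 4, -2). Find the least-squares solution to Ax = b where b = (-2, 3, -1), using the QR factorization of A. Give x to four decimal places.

x = (-0.0857, 0.7857)

a_1 = (1, 3, 0); ‖a_1‖ = 3.1623, so e_1 = (0.3162, 0.9487, 0.0000).
e_1·a_2 = 0.3162·(-2) + 0.9487·4 + 0.0000·(-2) = 3.1623.
u_2 = a_2 − 3.1623·e_1 = (-3.0000, 1.0000, -2.0000).
‖u_2‖ = 3.7417, so e_2 = (-0.8018, 0.2673, -0.5345).
Qᵀb = (2.2136, 2.9399).
Back-substitute: x_2 = 2.9399/3.7417 = 0.7857.
x_1 = (2.2136 − 3.1623·0.7857)/3.1623 = -0.0857.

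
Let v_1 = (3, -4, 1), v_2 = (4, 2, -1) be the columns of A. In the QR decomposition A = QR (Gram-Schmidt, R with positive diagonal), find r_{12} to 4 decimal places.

r_{12} = 0.5883

q_1 = v_1/‖v_1‖ = (3, -4, 1)/5.0990 = (0.5883, -0.7845, 0.1961).
r_{12} = q_1·v_2 = 0.5883.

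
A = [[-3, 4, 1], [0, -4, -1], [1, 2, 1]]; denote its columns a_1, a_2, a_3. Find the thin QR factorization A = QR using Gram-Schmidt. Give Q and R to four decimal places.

Q = [[-0.9487, 0.1961, 0.2481], [0.0000, -0.7845, 0.6202], [0.3162, 0.5883, 0.7442]], R = [[3.1623, -3.1623, -0.6325], [0.0000, 5.0990, 1.5689], [0.0000, 0.0000, 0.3721]]

a_1 = (-3, 0, 1); ‖a_1‖ = 3.1623, so e_1 = (-0.9487, 0.0000, 0.3162).
e_1·a_2 = (-0.9487)·4 + 0.0000·(-4) + 0.3162·2 = -3.1623.
u_2 = a_2 + 3.1623·e_1 = (1.0000, -4.0000, 3.0000).
‖u_2‖ = 5.0990, so e_2 = (0.1961, -0.7845, 0.5883).
e_1·a_3 = (-0.9487)·1 + 0.0000·(-1) + 0.3162·1 = -0.6325; e_2·a_3 = 0.1961·1 + (-0.7845)·(-1) + 0.5883·1 = 1.5689.
u_3 = a_3 + 0.6325·e_1 − 1.5689·e_2 = (0.0923, 0.2308, 0.2769).
‖u_3‖ = 0.3721, so e_3 = (0.2481, 0.6202, 0.7442).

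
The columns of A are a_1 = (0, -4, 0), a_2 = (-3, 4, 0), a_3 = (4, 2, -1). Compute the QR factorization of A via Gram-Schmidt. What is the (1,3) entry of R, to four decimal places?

a_1 = (0, -4, 0); ‖a_1‖ = 4.0000, so q_1 = (0.0000, -1.0000, 0.0000).
r_{13} = q_1·a_3 = -2.0000.

r_{13} = -2.0000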